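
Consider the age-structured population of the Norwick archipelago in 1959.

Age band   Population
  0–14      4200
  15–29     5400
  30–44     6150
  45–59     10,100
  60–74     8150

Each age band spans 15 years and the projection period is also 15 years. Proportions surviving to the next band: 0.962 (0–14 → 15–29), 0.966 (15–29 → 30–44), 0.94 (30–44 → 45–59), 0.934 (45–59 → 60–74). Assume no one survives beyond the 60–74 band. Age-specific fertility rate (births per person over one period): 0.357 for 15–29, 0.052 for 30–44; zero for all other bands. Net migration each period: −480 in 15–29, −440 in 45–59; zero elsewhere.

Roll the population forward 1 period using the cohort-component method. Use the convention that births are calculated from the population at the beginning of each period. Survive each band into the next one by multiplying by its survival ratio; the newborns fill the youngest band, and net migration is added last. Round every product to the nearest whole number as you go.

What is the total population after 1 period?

Period 1.
Births: 5400 * 0.357 = 1928  |  6150 * 0.052 = 320 → total 2248
15–29: 4200 * 0.962 = 4040
30–44: 5400 * 0.966 = 5216
45–59: 6150 * 0.94 = 5781
60–74: 10100 * 0.934 = 9433
Net migration: 15–29 − 480 → 3560; 45–59 − 440 → 5341
→ [2248, 3560, 5216, 5341, 9433]
Total after period 1: 2248 + 3560 + 5216 + 5341 + 9433 = 25798

25798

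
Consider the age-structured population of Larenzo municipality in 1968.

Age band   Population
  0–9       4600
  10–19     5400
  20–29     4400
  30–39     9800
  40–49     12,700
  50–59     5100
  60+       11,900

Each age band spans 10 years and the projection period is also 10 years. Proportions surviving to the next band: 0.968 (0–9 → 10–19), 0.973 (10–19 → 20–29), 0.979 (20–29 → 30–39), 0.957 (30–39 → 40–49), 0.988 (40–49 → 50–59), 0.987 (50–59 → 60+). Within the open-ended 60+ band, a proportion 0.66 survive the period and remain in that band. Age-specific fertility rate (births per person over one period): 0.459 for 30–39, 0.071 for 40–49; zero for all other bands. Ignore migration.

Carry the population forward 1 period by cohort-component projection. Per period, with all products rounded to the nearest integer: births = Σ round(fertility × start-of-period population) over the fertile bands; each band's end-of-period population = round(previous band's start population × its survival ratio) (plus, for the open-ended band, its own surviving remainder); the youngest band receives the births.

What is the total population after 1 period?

54230

Period 1.
Births: 9800 * 0.459 = 4498  |  12700 * 0.071 = 902 ⇒ total 5400
10–19: 4600 * 0.968 = 4453
20–29: 5400 * 0.973 = 5254
30–39: 4400 * 0.979 = 4308
40–49: 9800 * 0.957 = 9379
50–59: 12700 * 0.988 = 12548
60+: 5100 * 0.987 + 11900 * 0.66 = 5034 + 7854 = 12888
Giving 5400 / 4453 / 5254 / 4308 / 9379 / 12548 / 12888.
Total after period 1: 5400 + 4453 + 5254 + 4308 + 9379 + 12548 + 12888 = 54230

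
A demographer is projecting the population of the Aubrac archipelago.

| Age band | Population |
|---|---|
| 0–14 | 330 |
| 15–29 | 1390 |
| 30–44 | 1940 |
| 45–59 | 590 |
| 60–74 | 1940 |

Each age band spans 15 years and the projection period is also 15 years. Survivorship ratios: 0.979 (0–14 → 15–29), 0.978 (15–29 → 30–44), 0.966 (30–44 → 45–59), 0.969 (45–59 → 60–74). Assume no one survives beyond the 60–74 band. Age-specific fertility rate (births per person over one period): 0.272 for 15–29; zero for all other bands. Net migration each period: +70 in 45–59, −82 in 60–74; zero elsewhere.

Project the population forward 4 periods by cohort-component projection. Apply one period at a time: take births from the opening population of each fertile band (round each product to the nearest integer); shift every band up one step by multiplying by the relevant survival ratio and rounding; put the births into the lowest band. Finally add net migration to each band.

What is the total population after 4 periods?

(Groups numbered youngest = 1 to oldest = 5.)
Period 1:
Births: 1390 × 0.272 = 378
Group 2: 330 × 0.979 = 323
Group 3: 1390 × 0.978 = 1359
Group 4: 1940 × 0.966 = 1874
Group 5: 590 × 0.969 = 572
Net migration: Group 4 + 70 → 1944; Group 5 − 82 → 490
→ [378, 323, 1359, 1944, 490]
Period 2:
Births: 323 × 0.272 = 88
Group 2: 378 × 0.979 = 370
Group 3: 323 × 0.978 = 316
Group 4: 1359 × 0.966 = 1313
Group 5: 1944 × 0.969 = 1884
Net migration: Group 4 + 70 → 1383; Group 5 − 82 → 1802
→ [88, 370, 316, 1383, 1802]
Period 3:
Births: 370 × 0.272 = 101
Group 2: 88 × 0.979 = 86
Group 3: 370 × 0.978 = 362
Group 4: 316 × 0.966 = 305
Group 5: 1383 × 0.969 = 1340
Net migration: Group 4 + 70 → 375; Group 5 − 82 → 1258
→ [101, 86, 362, 375, 1258]
Period 4:
Births: 86 × 0.272 = 23
Group 2: 101 × 0.979 = 99
Group 3: 86 × 0.978 = 84
Group 4: 362 × 0.966 = 350
Group 5: 375 × 0.969 = 363
Net migration: Group 4 + 70 → 420; Group 5 − 82 → 281
→ [23, 99, 84, 420, 281]
Total after period 4: 23 + 99 + 84 + 420 + 281 = 907

907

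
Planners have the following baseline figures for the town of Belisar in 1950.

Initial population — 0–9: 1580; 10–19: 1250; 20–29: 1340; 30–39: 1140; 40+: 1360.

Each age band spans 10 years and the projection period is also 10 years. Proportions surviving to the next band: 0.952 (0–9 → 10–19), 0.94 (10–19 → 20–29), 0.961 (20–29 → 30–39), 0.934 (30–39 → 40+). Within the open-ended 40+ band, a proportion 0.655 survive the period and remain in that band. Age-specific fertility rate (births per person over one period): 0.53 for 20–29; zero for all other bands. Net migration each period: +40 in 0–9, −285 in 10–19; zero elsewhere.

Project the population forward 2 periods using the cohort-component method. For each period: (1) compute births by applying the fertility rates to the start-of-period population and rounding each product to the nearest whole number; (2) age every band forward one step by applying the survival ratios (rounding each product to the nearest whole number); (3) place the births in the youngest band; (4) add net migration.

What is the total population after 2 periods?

After projecting period 1:
Births: 1340 × 0.53 = 710
10–19: 1580 × 0.952 = 1504
20–29: 1250 × 0.94 = 1175
30–39: 1340 × 0.961 = 1288
40+: 1140 × 0.934 + 1360 × 0.655 = 1065 + 891 = 1956
Net migration: 0–9 + 40 → 750; 10–19 − 285 → 1219
→ [750, 1219, 1175, 1288, 1956]
After projecting period 2:
Births: 1175 × 0.53 = 623
10–19: 750 × 0.952 = 714
20–29: 1219 × 0.94 = 1146
30–39: 1175 × 0.961 = 1129
40+: 1288 × 0.934 + 1956 × 0.655 = 1203 + 1281 = 2484
Net migration: 0–9 + 40 → 663; 10–19 − 285 → 429
→ [663, 429, 1146, 1129, 2484]
Total after period 2: 663 + 429 + 1146 + 1129 + 2484 = 5851

5851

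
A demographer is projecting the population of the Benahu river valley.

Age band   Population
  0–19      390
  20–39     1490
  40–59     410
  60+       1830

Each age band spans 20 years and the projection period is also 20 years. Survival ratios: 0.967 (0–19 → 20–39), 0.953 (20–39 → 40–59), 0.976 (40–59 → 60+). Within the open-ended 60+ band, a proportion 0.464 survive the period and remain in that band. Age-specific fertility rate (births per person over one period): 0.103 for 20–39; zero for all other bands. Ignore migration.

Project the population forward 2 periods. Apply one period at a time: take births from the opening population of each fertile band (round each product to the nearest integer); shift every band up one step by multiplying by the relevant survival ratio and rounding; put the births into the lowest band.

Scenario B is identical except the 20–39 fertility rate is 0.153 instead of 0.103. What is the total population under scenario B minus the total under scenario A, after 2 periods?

91

Period 1.
Births: 1490 × 0.103 = 153
20–39: 390 × 0.967 = 377
40–59: 1490 × 0.953 = 1420
60+: 410 × 0.976 + 1830 × 0.464 = 400 + 849 = 1249
End of period: [153, 377, 1420, 1249]
Period 2.
Births: 377 × 0.103 = 39
20–39: 153 × 0.967 = 148
40–59: 377 × 0.953 = 359
60+: 1420 × 0.976 + 1249 × 0.464 = 1386 + 580 = 1966
End of period: [39, 148, 359, 1966]
Scenario A total after 2 periods: 2512
Scenario B projection —
Period 1.
Births: 1490 × 0.153 = 228
20–39: 390 × 0.967 = 377
40–59: 1490 × 0.953 = 1420
60+: 410 × 0.976 + 1830 × 0.464 = 400 + 849 = 1249
End of period: [228, 377, 1420, 1249]
Period 2.
Births: 377 × 0.153 = 58
20–39: 228 × 0.967 = 220
40–59: 377 × 0.953 = 359
60+: 1420 × 0.976 + 1249 × 0.464 = 1386 + 580 = 1966
End of period: [58, 220, 359, 1966]
Scenario B total after 2 periods: 2603
Difference B − A = 2603 − 2512 = 91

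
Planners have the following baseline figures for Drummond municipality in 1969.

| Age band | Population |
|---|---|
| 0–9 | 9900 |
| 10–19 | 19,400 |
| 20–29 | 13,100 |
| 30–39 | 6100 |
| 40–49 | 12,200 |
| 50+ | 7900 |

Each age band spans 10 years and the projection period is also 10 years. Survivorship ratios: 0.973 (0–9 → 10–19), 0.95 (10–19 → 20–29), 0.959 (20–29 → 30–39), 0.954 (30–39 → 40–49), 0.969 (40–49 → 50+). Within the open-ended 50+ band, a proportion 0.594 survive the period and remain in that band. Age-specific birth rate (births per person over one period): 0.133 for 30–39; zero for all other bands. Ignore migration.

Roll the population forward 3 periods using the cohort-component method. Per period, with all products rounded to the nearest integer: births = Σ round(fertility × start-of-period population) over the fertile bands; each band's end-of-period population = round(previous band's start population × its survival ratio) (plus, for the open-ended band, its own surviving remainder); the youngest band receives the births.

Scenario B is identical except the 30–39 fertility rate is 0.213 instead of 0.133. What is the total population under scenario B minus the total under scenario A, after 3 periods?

2843

— Period 1 —
Births: 6100 * 0.133 = 811
10–19: 9900 * 0.973 = 9633
20–29: 19400 * 0.95 = 18430
30–39: 13100 * 0.959 = 12563
40–49: 6100 * 0.954 = 5819
50+: 12200 * 0.969 + 7900 * 0.594 = 11822 + 4693 = 16515
→ [811, 9633, 18430, 12563, 5819, 16515]
— Period 2 —
Births: 12563 * 0.133 = 1671
10–19: 811 * 0.973 = 789
20–29: 9633 * 0.95 = 9151
30–39: 18430 * 0.959 = 17674
40–49: 12563 * 0.954 = 11985
50+: 5819 * 0.969 + 16515 * 0.594 = 5639 + 9810 = 15449
→ [1671, 789, 9151, 17674, 11985, 15449]
— Period 3 —
Births: 17674 * 0.133 = 2351
10–19: 1671 * 0.973 = 1626
20–29: 789 * 0.95 = 750
30–39: 9151 * 0.959 = 8776
40–49: 17674 * 0.954 = 16861
50+: 11985 * 0.969 + 15449 * 0.594 = 11613 + 9177 = 20790
→ [2351, 1626, 750, 8776, 16861, 20790]
Scenario A total after 3 periods: 51154
Scenario B projection —
— Period 1 —
Births: 6100 * 0.213 = 1299
10–19: 9900 * 0.973 = 9633
20–29: 19400 * 0.95 = 18430
30–39: 13100 * 0.959 = 12563
40–49: 6100 * 0.954 = 5819
50+: 12200 * 0.969 + 7900 * 0.594 = 11822 + 4693 = 16515
→ [1299, 9633, 18430, 12563, 5819, 16515]
— Period 2 —
Births: 12563 * 0.213 = 2676
10–19: 1299 * 0.973 = 1264
20–29: 9633 * 0.95 = 9151
30–39: 18430 * 0.959 = 17674
40–49: 12563 * 0.954 = 11985
50+: 5819 * 0.969 + 16515 * 0.594 = 5639 + 9810 = 15449
→ [2676, 1264, 9151, 17674, 11985, 15449]
— Period 3 —
Births: 17674 * 0.213 = 3765
10–19: 2676 * 0.973 = 2604
20–29: 1264 * 0.95 = 1201
30–39: 9151 * 0.959 = 8776
40–49: 17674 * 0.954 = 16861
50+: 11985 * 0.969 + 15449 * 0.594 = 11613 + 9177 = 20790
→ [3765, 2604, 1201, 8776, 16861, 20790]
Scenario B total after 3 periods: 53997
Difference B − A = 53997 − 51154 = 2843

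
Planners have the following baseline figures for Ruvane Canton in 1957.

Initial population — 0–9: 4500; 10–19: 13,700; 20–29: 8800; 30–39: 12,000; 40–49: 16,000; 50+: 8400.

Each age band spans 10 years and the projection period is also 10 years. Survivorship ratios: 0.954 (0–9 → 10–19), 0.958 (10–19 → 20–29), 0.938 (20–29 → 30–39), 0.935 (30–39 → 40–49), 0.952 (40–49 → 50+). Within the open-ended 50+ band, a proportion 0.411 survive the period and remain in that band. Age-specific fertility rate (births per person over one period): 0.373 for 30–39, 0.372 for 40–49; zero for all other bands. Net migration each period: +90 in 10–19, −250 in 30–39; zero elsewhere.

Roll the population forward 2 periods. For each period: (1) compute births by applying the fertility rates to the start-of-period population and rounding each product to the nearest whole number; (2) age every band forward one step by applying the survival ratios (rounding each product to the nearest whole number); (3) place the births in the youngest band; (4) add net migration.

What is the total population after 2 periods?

Period 1.
Births: 12000 × 0.373 = 4476, 16000 × 0.372 = 5952 → 10428
10–19: 4500 × 0.954 = 4293
20–29: 13700 × 0.958 = 13125
30–39: 8800 × 0.938 = 8254
40–49: 12000 × 0.935 = 11220
50+: 16000 × 0.952 + 8400 × 0.411 = 15232 + 3452 = 18684
Net migration: 10–19 + 90 → 4383; 30–39 − 250 → 8004
Giving 10428 / 4383 / 13125 / 8004 / 11220 / 18684.
Period 2.
Births: 8004 × 0.373 = 2985, 11220 × 0.372 = 4174 → 7159
10–19: 10428 × 0.954 = 9948
20–29: 4383 × 0.958 = 4199
30–39: 13125 × 0.938 = 12311
40–49: 8004 × 0.935 = 7484
50+: 11220 × 0.952 + 18684 × 0.411 = 10681 + 7679 = 18360
Net migration: 10–19 + 90 → 10038; 30–39 − 250 → 12061
Giving 7159 / 10038 / 4199 / 12061 / 7484 / 18360.
Total after period 2: 7159 + 10038 + 4199 + 12061 + 7484 + 18360 = 59301

59301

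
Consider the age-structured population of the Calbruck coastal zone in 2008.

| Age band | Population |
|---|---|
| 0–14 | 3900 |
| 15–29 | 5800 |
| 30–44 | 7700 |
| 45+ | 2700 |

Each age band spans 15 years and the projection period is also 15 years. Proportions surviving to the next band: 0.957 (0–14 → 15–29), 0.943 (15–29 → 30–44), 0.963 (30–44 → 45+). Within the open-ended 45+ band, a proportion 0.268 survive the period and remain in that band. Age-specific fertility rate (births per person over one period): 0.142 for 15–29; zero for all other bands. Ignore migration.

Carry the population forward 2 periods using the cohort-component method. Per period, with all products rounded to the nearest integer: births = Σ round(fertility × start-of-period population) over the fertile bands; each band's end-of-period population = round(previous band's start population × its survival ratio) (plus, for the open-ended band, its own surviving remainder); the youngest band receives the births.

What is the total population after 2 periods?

Numbering the groups 1..4 from youngest to oldest:
Period 1.
Births: 5800 × 0.142 = 824
Group 2: 3900 × 0.957 = 3732
Group 3: 5800 × 0.943 = 5469
Group 4: 7700 × 0.963 + 2700 × 0.268 = 7415 + 724 = 8139
End of period: [824, 3732, 5469, 8139]
Period 2.
Births: 3732 × 0.142 = 530
Group 2: 824 × 0.957 = 789
Group 3: 3732 × 0.943 = 3519
Group 4: 5469 × 0.963 + 8139 × 0.268 = 5267 + 2181 = 7448
End of period: [530, 789, 3519, 7448]
Total after period 2: 530 + 789 + 3519 + 7448 = 12286

12286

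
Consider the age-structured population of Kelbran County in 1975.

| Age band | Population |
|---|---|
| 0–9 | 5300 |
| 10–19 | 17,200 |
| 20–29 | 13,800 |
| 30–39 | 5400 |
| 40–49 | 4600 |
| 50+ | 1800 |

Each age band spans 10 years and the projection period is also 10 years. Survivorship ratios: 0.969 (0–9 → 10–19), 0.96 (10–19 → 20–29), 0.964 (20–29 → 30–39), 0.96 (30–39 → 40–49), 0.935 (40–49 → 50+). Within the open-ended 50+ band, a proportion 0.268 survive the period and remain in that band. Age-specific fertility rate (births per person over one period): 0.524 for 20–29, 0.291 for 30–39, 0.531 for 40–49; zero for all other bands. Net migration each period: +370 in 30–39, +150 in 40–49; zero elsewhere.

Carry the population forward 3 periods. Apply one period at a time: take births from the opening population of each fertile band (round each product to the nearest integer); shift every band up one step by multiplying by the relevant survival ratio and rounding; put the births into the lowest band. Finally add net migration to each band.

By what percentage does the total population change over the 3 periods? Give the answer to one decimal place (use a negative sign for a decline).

Let band 1 be 0–9 through band 6 = 50+.
— Period 1 —
Births: 13800 × 0.524 = 7231, 5400 × 0.291 = 1571, 4600 × 0.531 = 2443 → total 11245
Band 2: 5300 × 0.969 = 5136
Band 3: 17200 × 0.96 = 16512
Band 4: 13800 × 0.964 = 13303
Band 5: 5400 × 0.96 = 5184
Band 6: 4600 × 0.935 + 1800 × 0.268 = 4301 + 482 = 4783
Net migration: Band 4 + 370 → 13673; Band 5 + 150 → 5334
Giving 11245 / 5136 / 16512 / 13673 / 5334 / 4783.
— Period 2 —
Births: 16512 × 0.524 = 8652, 13673 × 0.291 = 3979, 5334 × 0.531 = 2832 → total 15463
Band 2: 11245 × 0.969 = 10896
Band 3: 5136 × 0.96 = 4931
Band 4: 16512 × 0.964 = 15918
Band 5: 13673 × 0.96 = 13126
Band 6: 5334 × 0.935 + 4783 × 0.268 = 4987 + 1282 = 6269
Net migration: Band 4 + 370 → 16288; Band 5 + 150 → 13276
Giving 15463 / 10896 / 4931 / 16288 / 13276 / 6269.
— Period 3 —
Births: 4931 × 0.524 = 2584, 16288 × 0.291 = 4740, 13276 × 0.531 = 7050 → total 14374
Band 2: 15463 × 0.969 = 14984
Band 3: 10896 × 0.96 = 10460
Band 4: 4931 × 0.964 = 4753
Band 5: 16288 × 0.96 = 15636
Band 6: 13276 × 0.935 + 6269 × 0.268 = 12413 + 1680 = 14093
Net migration: Band 4 + 370 → 5123; Band 5 + 150 → 15786
Giving 14374 / 14984 / 10460 / 5123 / 15786 / 14093.
Total: 48100 → 74820; change = 26720; percentage change = 55.6%

55.6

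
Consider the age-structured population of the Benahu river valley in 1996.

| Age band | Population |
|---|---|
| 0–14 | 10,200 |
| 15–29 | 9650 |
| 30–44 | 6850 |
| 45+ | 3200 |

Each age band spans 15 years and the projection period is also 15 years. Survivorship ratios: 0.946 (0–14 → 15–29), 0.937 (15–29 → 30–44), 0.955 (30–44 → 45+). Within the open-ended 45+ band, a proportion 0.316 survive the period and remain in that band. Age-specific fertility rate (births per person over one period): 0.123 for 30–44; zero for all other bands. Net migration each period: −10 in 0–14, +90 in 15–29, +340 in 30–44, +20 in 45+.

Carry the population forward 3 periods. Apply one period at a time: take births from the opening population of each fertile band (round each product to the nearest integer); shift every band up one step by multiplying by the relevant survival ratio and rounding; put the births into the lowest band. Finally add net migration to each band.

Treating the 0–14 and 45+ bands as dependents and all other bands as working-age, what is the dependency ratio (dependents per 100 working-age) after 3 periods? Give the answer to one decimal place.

591.3

— Period 1 —
Births: 6850 * 0.123 = 843
15–29: 10200 * 0.946 = 9649
30–44: 9650 * 0.937 = 9042
45+: 6850 * 0.955 + 3200 * 0.316 = 6542 + 1011 = 7553
Net migration: 0–14 − 10 → 833; 15–29 + 90 → 9739; 30–44 + 340 → 9382; 45+ + 20 → 7573
End of period: [833, 9739, 9382, 7573]
— Period 2 —
Births: 9382 * 0.123 = 1154
15–29: 833 * 0.946 = 788
30–44: 9739 * 0.937 = 9125
45+: 9382 * 0.955 + 7573 * 0.316 = 8960 + 2393 = 11353
Net migration: 0–14 − 10 → 1144; 15–29 + 90 → 878; 30–44 + 340 → 9465; 45+ + 20 → 11373
End of period: [1144, 878, 9465, 11373]
— Period 3 —
Births: 9465 * 0.123 = 1164
15–29: 1144 * 0.946 = 1082
30–44: 878 * 0.937 = 823
45+: 9465 * 0.955 + 11373 * 0.316 = 9039 + 3594 = 12633
Net migration: 0–14 − 10 → 1154; 15–29 + 90 → 1172; 30–44 + 340 → 1163; 45+ + 20 → 12653
End of period: [1154, 1172, 1163, 12653]
Dependents (band 0–14 + band 45+) = 1154 + 12653 = 13807; working-age = 2335; ratio = 13807/2335 × 100 = 591.3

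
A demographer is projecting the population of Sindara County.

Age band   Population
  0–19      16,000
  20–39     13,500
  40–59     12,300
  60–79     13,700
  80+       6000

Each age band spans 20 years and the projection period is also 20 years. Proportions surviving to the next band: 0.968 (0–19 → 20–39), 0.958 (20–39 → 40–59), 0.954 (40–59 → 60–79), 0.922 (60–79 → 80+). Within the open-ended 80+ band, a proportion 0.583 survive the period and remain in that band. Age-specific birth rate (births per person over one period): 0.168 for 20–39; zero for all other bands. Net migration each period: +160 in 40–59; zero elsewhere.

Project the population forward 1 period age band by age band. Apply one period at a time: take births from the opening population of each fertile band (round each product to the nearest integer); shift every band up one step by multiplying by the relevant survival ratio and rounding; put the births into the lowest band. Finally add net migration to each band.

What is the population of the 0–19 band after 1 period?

Call the groups 1 to 5, youngest first.
After projecting period 1:
Births: 13500 × 0.168 = 2268
Group 2: 16000 × 0.968 = 15488
Group 3: 13500 × 0.958 = 12933
Group 4: 12300 × 0.954 = 11734
Group 5: 13700 × 0.922 + 6000 × 0.583 = 12631 + 3498 = 16129
Net migration: Group 3 + 160 → 13093
Giving 2268 / 15488 / 13093 / 11734 / 16129.

2268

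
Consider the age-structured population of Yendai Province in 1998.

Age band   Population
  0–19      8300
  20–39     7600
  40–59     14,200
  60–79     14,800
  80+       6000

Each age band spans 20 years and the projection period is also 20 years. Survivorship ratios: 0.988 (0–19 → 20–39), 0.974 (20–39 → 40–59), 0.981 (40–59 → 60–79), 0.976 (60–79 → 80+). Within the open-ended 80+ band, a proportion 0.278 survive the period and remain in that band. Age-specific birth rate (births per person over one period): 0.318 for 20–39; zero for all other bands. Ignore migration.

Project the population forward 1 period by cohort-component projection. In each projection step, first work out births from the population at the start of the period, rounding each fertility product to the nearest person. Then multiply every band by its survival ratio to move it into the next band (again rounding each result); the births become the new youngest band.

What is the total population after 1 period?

48062

Let band 1 be 0–19 through band 5 = 80+.
After projecting period 1:
Births: 7600 × 0.318 = 2417
Band 2: 8300 × 0.988 = 8200
Band 3: 7600 × 0.974 = 7402
Band 4: 14200 × 0.981 = 13930
Band 5: 14800 × 0.976 + 6000 × 0.278 = 14445 + 1668 = 16113
→ [2417, 8200, 7402, 13930, 16113]
Total after period 1: 2417 + 8200 + 7402 + 13930 + 16113 = 48062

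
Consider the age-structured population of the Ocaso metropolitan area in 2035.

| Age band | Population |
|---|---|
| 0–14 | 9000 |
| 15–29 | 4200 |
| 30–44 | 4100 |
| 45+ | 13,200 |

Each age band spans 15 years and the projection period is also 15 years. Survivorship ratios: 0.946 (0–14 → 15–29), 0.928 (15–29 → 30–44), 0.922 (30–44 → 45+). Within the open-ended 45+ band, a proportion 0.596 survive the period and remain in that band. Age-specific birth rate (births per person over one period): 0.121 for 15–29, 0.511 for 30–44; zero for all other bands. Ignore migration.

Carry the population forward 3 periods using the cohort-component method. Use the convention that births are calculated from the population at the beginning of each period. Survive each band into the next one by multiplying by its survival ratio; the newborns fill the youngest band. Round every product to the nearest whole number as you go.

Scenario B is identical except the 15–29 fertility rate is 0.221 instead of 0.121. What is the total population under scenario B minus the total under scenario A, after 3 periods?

1509

After projecting period 1:
Births: 4200 × 0.121 = 508, 4100 × 0.511 = 2095 → total 2603
15–29: 9000 × 0.946 = 8514
30–44: 4200 × 0.928 = 3898
45+: 4100 × 0.922 + 13200 × 0.596 = 3780 + 7867 = 11647
→ [2603, 8514, 3898, 11647]
After projecting period 2:
Births: 8514 × 0.121 = 1030, 3898 × 0.511 = 1992 → total 3022
15–29: 2603 × 0.946 = 2462
30–44: 8514 × 0.928 = 7901
45+: 3898 × 0.922 + 11647 × 0.596 = 3594 + 6942 = 10536
→ [3022, 2462, 7901, 10536]
After projecting period 3:
Births: 2462 × 0.121 = 298, 7901 × 0.511 = 4037 → total 4335
15–29: 3022 × 0.946 = 2859
30–44: 2462 × 0.928 = 2285
45+: 7901 × 0.922 + 10536 × 0.596 = 7285 + 6279 = 13564
→ [4335, 2859, 2285, 13564]
Scenario A total after 3 periods: 23043
Scenario B projection —
After projecting period 1:
Births: 4200 × 0.221 = 928, 4100 × 0.511 = 2095 → total 3023
15–29: 9000 × 0.946 = 8514
30–44: 4200 × 0.928 = 3898
45+: 4100 × 0.922 + 13200 × 0.596 = 3780 + 7867 = 11647
→ [3023, 8514, 3898, 11647]
After projecting period 2:
Births: 8514 × 0.221 = 1882, 3898 × 0.511 = 1992 → total 3874
15–29: 3023 × 0.946 = 2860
30–44: 8514 × 0.928 = 7901
45+: 3898 × 0.922 + 11647 × 0.596 = 3594 + 6942 = 10536
→ [3874, 2860, 7901, 10536]
After projecting period 3:
Births: 2860 × 0.221 = 632, 7901 × 0.511 = 4037 → total 4669
15–29: 3874 × 0.946 = 3665
30–44: 2860 × 0.928 = 2654
45+: 7901 × 0.922 + 10536 × 0.596 = 7285 + 6279 = 13564
→ [4669, 3665, 2654, 13564]
Scenario B total after 3 periods: 24552
Difference B − A = 24552 − 23043 = 1509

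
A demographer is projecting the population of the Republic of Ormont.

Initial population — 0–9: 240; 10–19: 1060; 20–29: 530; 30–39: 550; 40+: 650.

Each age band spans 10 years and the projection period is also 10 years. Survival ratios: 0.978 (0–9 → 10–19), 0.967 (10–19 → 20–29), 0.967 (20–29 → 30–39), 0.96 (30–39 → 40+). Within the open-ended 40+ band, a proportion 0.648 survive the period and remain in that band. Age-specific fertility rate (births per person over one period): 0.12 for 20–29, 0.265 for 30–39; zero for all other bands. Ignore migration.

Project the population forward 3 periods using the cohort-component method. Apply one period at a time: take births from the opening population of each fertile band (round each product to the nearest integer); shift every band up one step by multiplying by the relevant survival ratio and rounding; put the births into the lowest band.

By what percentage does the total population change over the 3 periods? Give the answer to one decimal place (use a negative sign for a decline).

-13.2

Call the bands 1 to 5, youngest first.
After projecting period 1:
Births: 530 * 0.12 = 64, 550 * 0.265 = 146 → total 210
Band 2: 240 * 0.978 = 235
Band 3: 1060 * 0.967 = 1025
Band 4: 530 * 0.967 = 513
Band 5: 550 * 0.96 + 650 * 0.648 = 528 + 421 = 949
→ [210, 235, 1025, 513, 949]
After projecting period 2:
Births: 1025 * 0.12 = 123, 513 * 0.265 = 136 → total 259
Band 2: 210 * 0.978 = 205
Band 3: 235 * 0.967 = 227
Band 4: 1025 * 0.967 = 991
Band 5: 513 * 0.96 + 949 * 0.648 = 492 + 615 = 1107
→ [259, 205, 227, 991, 1107]
After projecting period 3:
Births: 227 * 0.12 = 27, 991 * 0.265 = 263 → total 290
Band 2: 259 * 0.978 = 253
Band 3: 205 * 0.967 = 198
Band 4: 227 * 0.967 = 220
Band 5: 991 * 0.96 + 1107 * 0.648 = 951 + 717 = 1668
→ [290, 253, 198, 220, 1668]
Total: 3030 → 2629; change = -401; percentage change = -13.2%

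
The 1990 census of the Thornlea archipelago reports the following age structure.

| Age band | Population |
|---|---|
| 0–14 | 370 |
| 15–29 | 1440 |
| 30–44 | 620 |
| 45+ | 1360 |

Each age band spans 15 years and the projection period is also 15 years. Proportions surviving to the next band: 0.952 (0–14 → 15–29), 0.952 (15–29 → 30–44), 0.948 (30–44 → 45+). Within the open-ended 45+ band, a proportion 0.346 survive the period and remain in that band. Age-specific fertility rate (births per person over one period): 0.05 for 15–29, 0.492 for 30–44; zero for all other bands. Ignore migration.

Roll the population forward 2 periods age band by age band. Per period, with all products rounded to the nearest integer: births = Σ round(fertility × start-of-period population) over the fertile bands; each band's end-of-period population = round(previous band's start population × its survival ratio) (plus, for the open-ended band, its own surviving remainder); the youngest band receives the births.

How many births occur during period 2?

693

[period 1]
Births: 1440 × 0.05 = 72, 620 × 0.492 = 305 ⇒ total 377
15–29: 370 × 0.952 = 352
30–44: 1440 × 0.952 = 1371
45+: 620 × 0.948 + 1360 × 0.346 = 588 + 471 = 1059
Population now: 0–14=377, 15–29=352, 30–44=1371, 45+=1059
[period 2]
Births: 352 × 0.05 = 18, 1371 × 0.492 = 675 ⇒ total 693
15–29: 377 × 0.952 = 359
30–44: 352 × 0.952 = 335
45+: 1371 × 0.948 + 1059 × 0.346 = 1300 + 366 = 1666
Population now: 0–14=693, 15–29=359, 30–44=335, 45+=1666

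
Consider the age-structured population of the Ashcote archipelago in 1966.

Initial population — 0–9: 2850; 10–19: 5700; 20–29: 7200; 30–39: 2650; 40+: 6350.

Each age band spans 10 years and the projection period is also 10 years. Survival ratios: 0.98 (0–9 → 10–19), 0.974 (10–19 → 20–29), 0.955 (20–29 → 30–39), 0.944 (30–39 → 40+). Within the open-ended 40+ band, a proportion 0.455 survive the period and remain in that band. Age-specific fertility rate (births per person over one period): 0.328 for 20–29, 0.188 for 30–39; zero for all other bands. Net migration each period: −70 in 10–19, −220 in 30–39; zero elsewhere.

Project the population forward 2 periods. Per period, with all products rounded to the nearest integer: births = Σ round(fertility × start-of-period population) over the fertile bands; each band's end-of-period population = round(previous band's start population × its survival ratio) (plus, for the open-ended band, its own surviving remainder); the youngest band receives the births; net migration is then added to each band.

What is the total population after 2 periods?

Call the bands 1 to 5, youngest first.
After projecting period 1:
Births: 7200 * 0.328 = 2362, 2650 * 0.188 = 498 → 2860
Band 2: 2850 * 0.98 = 2793
Band 3: 5700 * 0.974 = 5552
Band 4: 7200 * 0.955 = 6876
Band 5: 2650 * 0.944 + 6350 * 0.455 = 2502 + 2889 = 5391
Net migration: Band 2 − 70 → 2723; Band 4 − 220 → 6656
→ [2860, 2723, 5552, 6656, 5391]
After projecting period 2:
Births: 5552 * 0.328 = 1821, 6656 * 0.188 = 1251 → 3072
Band 2: 2860 * 0.98 = 2803
Band 3: 2723 * 0.974 = 2652
Band 4: 5552 * 0.955 = 5302
Band 5: 6656 * 0.944 + 5391 * 0.455 = 6283 + 2453 = 8736
Net migration: Band 2 − 70 → 2733; Band 4 − 220 → 5082
→ [3072, 2733, 2652, 5082, 8736]
Total after period 2: 3072 + 2733 + 2652 + 5082 + 8736 = 22275

22275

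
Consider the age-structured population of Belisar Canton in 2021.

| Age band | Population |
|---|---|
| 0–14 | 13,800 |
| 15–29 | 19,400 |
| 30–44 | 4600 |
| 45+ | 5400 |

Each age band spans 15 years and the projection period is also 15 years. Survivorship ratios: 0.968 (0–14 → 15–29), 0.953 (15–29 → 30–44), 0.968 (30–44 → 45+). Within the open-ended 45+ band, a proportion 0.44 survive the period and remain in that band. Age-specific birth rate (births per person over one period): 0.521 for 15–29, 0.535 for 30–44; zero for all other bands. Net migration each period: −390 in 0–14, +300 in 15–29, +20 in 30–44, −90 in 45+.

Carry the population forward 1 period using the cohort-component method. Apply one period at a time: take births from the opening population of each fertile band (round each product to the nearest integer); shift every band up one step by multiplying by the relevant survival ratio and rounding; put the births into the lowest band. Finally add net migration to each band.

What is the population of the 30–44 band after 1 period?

After projecting period 1:
Births: 19400 × 0.521 = 10107  |  4600 × 0.535 = 2461 ⇒ total 12568
15–29: 13800 × 0.968 = 13358
30–44: 19400 × 0.953 = 18488
45+: 4600 × 0.968 + 5400 × 0.44 = 4453 + 2376 = 6829
Net migration: 0–14 − 390 → 12178; 15–29 + 300 → 13658; 30–44 + 20 → 18508; 45+ − 90 → 6739
Giving 12178 / 13658 / 18508 / 6739.

18508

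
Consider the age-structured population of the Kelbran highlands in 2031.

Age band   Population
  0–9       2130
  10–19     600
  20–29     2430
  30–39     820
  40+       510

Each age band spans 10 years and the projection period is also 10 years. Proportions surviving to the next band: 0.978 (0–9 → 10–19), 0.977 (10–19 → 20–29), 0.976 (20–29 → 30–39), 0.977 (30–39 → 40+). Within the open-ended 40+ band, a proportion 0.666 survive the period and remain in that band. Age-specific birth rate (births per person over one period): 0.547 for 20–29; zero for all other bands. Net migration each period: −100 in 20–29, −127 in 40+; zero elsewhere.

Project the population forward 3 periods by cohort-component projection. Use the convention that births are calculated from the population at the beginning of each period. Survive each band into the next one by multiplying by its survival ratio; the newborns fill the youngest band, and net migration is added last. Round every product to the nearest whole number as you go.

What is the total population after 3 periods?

Call the groups 1 to 5, youngest first.
Period 1:
Births: 2430 × 0.547 = 1329
Group 2: 2130 × 0.978 = 2083
Group 3: 600 × 0.977 = 586
Group 4: 2430 × 0.976 = 2372
Group 5: 820 × 0.977 + 510 × 0.666 = 801 + 340 = 1141
Net migration: Group 3 − 100 → 486; Group 5 − 127 → 1014
Population now: 0–9=1329, 10–19=2083, 20–29=486, 30–39=2372, 40+=1014
Period 2:
Births: 486 × 0.547 = 266
Group 2: 1329 × 0.978 = 1300
Group 3: 2083 × 0.977 = 2035
Group 4: 486 × 0.976 = 474
Group 5: 2372 × 0.977 + 1014 × 0.666 = 2317 + 675 = 2992
Net migration: Group 3 − 100 → 1935; Group 5 − 127 → 2865
Population now: 0–9=266, 10–19=1300, 20–29=1935, 30–39=474, 40+=2865
Period 3:
Births: 1935 × 0.547 = 1058
Group 2: 266 × 0.978 = 260
Group 3: 1300 × 0.977 = 1270
Group 4: 1935 × 0.976 = 1889
Group 5: 474 × 0.977 + 2865 × 0.666 = 463 + 1908 = 2371
Net migration: Group 3 − 100 → 1170; Group 5 − 127 → 2244
Population now: 0–9=1058, 10–19=260, 20–29=1170, 30–39=1889, 40+=2244
Total after period 3: 1058 + 260 + 1170 + 1889 + 2244 = 6621

6621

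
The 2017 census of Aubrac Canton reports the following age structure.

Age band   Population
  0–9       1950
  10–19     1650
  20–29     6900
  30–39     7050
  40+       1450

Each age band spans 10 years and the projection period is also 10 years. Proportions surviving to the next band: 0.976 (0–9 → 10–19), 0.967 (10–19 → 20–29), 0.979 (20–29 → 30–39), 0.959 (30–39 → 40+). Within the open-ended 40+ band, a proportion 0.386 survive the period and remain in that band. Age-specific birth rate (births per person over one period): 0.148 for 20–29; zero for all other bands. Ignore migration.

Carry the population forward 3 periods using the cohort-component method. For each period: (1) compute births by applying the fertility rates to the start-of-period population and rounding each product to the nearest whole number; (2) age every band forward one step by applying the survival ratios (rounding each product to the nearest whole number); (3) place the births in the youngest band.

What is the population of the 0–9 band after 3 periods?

272

(Bands numbered youngest = 1 to oldest = 5.)
After projecting period 1:
Births: 6900 × 0.148 = 1021
Band 2: 1950 × 0.976 = 1903
Band 3: 1650 × 0.967 = 1596
Band 4: 6900 × 0.979 = 6755
Band 5: 7050 × 0.959 + 1450 × 0.386 = 6761 + 560 = 7321
End of period: [1021, 1903, 1596, 6755, 7321]
After projecting period 2:
Births: 1596 × 0.148 = 236
Band 2: 1021 × 0.976 = 996
Band 3: 1903 × 0.967 = 1840
Band 4: 1596 × 0.979 = 1562
Band 5: 6755 × 0.959 + 7321 × 0.386 = 6478 + 2826 = 9304
End of period: [236, 996, 1840, 1562, 9304]
After projecting period 3:
Births: 1840 × 0.148 = 272
Band 2: 236 × 0.976 = 230
Band 3: 996 × 0.967 = 963
Band 4: 1840 × 0.979 = 1801
Band 5: 1562 × 0.959 + 9304 × 0.386 = 1498 + 3591 = 5089
End of period: [272, 230, 963, 1801, 5089]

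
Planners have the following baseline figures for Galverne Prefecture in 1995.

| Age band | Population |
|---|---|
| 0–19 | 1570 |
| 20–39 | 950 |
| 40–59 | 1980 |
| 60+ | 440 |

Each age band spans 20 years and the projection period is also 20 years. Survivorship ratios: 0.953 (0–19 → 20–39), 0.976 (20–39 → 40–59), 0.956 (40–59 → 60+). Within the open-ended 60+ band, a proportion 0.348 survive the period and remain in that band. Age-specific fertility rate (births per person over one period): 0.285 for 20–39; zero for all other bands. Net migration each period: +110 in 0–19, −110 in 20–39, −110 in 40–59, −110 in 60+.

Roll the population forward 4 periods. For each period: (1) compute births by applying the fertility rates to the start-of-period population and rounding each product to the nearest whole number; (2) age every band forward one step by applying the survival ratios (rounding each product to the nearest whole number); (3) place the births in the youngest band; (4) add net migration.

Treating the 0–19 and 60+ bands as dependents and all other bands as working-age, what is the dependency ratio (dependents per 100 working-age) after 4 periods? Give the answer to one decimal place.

246.0

(Groups numbered youngest = 1 to oldest = 4.)
After projecting period 1:
Births: 950 * 0.285 = 271
Group 2: 1570 * 0.953 = 1496
Group 3: 950 * 0.976 = 927
Group 4: 1980 * 0.956 + 440 * 0.348 = 1893 + 153 = 2046
Net migration: Group 1 + 110 → 381; Group 2 − 110 → 1386; Group 3 − 110 → 817; Group 4 − 110 → 1936
End of period: [381, 1386, 817, 1936]
After projecting period 2:
Births: 1386 * 0.285 = 395
Group 2: 381 * 0.953 = 363
Group 3: 1386 * 0.976 = 1353
Group 4: 817 * 0.956 + 1936 * 0.348 = 781 + 674 = 1455
Net migration: Group 1 + 110 → 505; Group 2 − 110 → 253; Group 3 − 110 → 1243; Group 4 − 110 → 1345
End of period: [505, 253, 1243, 1345]
After projecting period 3:
Births: 253 * 0.285 = 72
Group 2: 505 * 0.953 = 481
Group 3: 253 * 0.976 = 247
Group 4: 1243 * 0.956 + 1345 * 0.348 = 1188 + 468 = 1656
Net migration: Group 1 + 110 → 182; Group 2 − 110 → 371; Group 3 − 110 → 137; Group 4 − 110 → 1546
End of period: [182, 371, 137, 1546]
After projecting period 4:
Births: 371 * 0.285 = 106
Group 2: 182 * 0.953 = 173
Group 3: 371 * 0.976 = 362
Group 4: 137 * 0.956 + 1546 * 0.348 = 131 + 538 = 669
Net migration: Group 1 + 110 → 216; Group 2 − 110 → 63; Group 3 − 110 → 252; Group 4 − 110 → 559
End of period: [216, 63, 252, 559]
Dependents (band 0–19 + band 60+) = 216 + 559 = 775; working-age = 315; ratio = 775/315 × 100 = 246.0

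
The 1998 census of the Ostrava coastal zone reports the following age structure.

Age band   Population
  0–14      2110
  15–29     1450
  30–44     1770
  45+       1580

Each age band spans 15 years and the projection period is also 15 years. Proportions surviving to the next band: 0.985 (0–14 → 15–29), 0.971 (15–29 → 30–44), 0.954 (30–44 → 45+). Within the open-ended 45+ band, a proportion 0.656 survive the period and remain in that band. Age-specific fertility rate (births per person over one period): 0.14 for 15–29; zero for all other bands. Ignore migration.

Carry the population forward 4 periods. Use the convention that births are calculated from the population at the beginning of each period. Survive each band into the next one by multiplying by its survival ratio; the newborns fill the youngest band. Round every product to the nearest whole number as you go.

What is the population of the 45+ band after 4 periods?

Let group 1 be 0–14 through group 4 = 45+.
After projecting period 1:
Births: 1450 * 0.14 = 203
Group 2: 2110 * 0.985 = 2078
Group 3: 1450 * 0.971 = 1408
Group 4: 1770 * 0.954 + 1580 * 0.656 = 1689 + 1036 = 2725
→ [203, 2078, 1408, 2725]
After projecting period 2:
Births: 2078 * 0.14 = 291
Group 2: 203 * 0.985 = 200
Group 3: 2078 * 0.971 = 2018
Group 4: 1408 * 0.954 + 2725 * 0.656 = 1343 + 1788 = 3131
→ [291, 200, 2018, 3131]
After projecting period 3:
Births: 200 * 0.14 = 28
Group 2: 291 * 0.985 = 287
Group 3: 200 * 0.971 = 194
Group 4: 2018 * 0.954 + 3131 * 0.656 = 1925 + 2054 = 3979
→ [28, 287, 194, 3979]
After projecting period 4:
Births: 287 * 0.14 = 40
Group 2: 28 * 0.985 = 28
Group 3: 287 * 0.971 = 279
Group 4: 194 * 0.954 + 3979 * 0.656 = 185 + 2610 = 2795
→ [40, 28, 279, 2795]

2795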